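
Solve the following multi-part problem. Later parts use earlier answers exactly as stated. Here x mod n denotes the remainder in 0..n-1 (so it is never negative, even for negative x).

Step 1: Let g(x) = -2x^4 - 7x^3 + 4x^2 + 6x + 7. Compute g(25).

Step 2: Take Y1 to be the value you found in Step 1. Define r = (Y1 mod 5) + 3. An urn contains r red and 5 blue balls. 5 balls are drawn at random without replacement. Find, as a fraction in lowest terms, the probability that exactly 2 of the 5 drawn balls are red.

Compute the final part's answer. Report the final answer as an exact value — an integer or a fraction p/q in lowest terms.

25/63

Step 1: -2*(25)^4 - 7*(25)^3 + 4*(25)^2 + 6*(25)^1 + 7 = (-781250) + (-109375) + (2500) + (150) + (7) = -887968; answer -887968
Step 2: Y1 = -887968; r = 5; total draws C(10,5) = 252; favorable C(5,2)*C(5,3) = 100; P = 25/63; answer 25/63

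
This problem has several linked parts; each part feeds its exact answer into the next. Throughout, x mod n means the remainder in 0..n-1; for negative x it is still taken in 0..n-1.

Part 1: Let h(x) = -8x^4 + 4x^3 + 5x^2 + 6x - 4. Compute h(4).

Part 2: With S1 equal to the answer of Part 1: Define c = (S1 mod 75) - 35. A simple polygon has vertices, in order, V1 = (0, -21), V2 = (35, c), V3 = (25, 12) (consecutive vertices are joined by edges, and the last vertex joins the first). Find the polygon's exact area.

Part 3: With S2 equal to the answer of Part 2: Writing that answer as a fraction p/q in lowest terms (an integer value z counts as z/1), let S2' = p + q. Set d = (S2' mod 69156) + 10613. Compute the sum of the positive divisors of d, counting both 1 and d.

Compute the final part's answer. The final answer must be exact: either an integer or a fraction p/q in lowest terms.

16434

Part 1: -8*(4)^4 + 4*(4)^3 + 5*(4)^2 + 6*(4)^1 - 4 = (-2048) + (256) + (80) + (24) + (-4) = -1692; answer -1692
Part 2: S1 = -1692; c = -2; cross terms: (0*-2 - 35*-21)=735, (35*12 - 25*-2)=470, (25*-21 - 0*12)=-525; twice the area = |680| = 680; area = 340; answer 340
Part 3: S2 = 340; threaded value p + q = 341; d = 10954; 10954 = 2 * 5477; sigma = (1 + 2) * (1 + 5477) = 3 * 5478 = 16434; answer 16434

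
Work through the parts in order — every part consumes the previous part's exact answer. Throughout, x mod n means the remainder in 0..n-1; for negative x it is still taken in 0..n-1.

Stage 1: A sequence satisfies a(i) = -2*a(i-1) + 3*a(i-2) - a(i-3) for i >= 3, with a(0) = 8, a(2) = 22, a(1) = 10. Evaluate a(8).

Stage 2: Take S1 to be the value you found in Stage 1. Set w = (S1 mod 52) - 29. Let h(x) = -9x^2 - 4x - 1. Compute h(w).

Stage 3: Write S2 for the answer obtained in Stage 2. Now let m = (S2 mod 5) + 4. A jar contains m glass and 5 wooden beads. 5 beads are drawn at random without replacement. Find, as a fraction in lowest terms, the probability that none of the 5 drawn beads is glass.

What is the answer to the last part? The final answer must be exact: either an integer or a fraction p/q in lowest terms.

1/126

Stage 1: a(3) = -2*(22) + 3*(10) - 1*(8) = -22; iterating: a(3)=-22, a(4)=100, a(5)=-288, a(6)=898, a(7)=-2760, a(8)=8502; answer 8502
Stage 2: S1 = 8502; w = -3; -9*(-3)^2 - 4*(-3)^1 - 1 = (-81) + (12) + (-1) = -70; answer -70
Stage 3: S2 = -70; m = 4; total draws C(9,5) = 126; favorable C(5,5) = 1; P = 1/126; answer 1/126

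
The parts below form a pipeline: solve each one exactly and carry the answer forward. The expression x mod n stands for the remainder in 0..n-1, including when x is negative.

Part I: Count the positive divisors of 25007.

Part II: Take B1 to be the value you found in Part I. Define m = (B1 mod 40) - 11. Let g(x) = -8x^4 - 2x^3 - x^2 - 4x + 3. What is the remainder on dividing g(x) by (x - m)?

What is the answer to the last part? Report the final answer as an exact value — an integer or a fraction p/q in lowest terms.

-18540

Part I: 25007 = 17 * 1471; number of divisors = (1+1) * (1+1) = 4; answer 4
Part II: B1 = 4; m = -7; remainder = value at the root: -8*(-7)^4 - 2*(-7)^3 - 1*(-7)^2 - 4*(-7)^1 + 3 = (-19208) + (686) + (-49) + (28) + (3) = -18540; answer -18540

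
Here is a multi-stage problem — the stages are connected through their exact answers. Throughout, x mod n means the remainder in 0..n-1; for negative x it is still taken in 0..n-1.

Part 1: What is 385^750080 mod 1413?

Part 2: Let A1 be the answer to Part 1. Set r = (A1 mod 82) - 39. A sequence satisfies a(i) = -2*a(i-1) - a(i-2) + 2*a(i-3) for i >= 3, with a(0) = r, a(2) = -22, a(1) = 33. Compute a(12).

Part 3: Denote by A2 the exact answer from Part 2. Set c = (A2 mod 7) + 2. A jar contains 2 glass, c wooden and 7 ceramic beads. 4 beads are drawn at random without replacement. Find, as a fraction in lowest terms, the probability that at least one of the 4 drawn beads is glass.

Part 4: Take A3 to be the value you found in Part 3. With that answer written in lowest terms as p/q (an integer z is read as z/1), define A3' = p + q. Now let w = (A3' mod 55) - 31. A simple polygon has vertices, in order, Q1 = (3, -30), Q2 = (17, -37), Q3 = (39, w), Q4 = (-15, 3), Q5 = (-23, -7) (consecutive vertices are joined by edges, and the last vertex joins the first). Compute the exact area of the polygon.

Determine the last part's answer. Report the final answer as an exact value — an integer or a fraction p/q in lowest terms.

Part 1: squarings mod 1413: 385^1=385, 385^2=1273, 385^4=1231, 385^8=625, 385^16=637, 385^32=238, 385^64=124, 385^128=1246, 385^256=1042, 385^512=580, 385^1024=106, 385^2048=1345, 385^4096=385, 385^8192=1273, 385^16384=1231, 385^32768=625, 385^65536=637, 385^131072=238, 385^262144=124, 385^524288=1246; 385^750080 = 385^512 * 385^4096 * 385^8192 * 385^16384 * 385^65536 * 385^131072 * 385^524288 = 238 (mod 1413); answer 238
Part 2: A1 = 238; r = 35; a(3) = -2*(-22) - 1*(33) + 2*(35) = 81; iterating: a(3)=81, a(4)=-74, a(5)=23, a(6)=190, a(7)=-551, a(8)=958, a(9)=-985, a(10)=-90, a(11)=3081, a(12)=-8042; answer -8042
Part 3: A2 = -8042; c = 3; total draws C(12,4) = 495; complement C(10,4) = 210; favorable 495 - 210 = 285; P = 19/33; answer 19/33
Part 4: A3 = 19/33; threaded value p + q = 52; w = 21; cross terms: (3*-37 - 17*-30)=399, (17*21 - 39*-37)=1800, (39*3 - -15*21)=432, (-15*-7 - -23*3)=174, (-23*-30 - 3*-7)=711; twice the area = |3516| = 3516; area = 1758; answer 1758

1758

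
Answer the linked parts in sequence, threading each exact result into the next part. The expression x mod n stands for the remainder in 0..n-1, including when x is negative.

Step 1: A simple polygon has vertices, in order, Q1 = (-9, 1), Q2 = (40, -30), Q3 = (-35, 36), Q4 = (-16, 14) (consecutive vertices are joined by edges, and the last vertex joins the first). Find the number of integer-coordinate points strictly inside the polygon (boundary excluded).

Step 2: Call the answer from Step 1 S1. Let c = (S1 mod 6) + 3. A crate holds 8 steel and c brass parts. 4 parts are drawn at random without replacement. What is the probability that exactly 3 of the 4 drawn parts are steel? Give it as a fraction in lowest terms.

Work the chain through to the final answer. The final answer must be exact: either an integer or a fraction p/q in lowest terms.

Step 1: cross terms: (-9*-30 - 40*1)=230, (40*36 - -35*-30)=390, (-35*14 - -16*36)=86, (-16*1 - -9*14)=110; twice the area = |816| = 816; area = 408; boundary points = 1 + 3 + 1 + 1 = 6; strictly interior points = area - boundary/2 + 1 = 406; answer 406
Step 2: S1 = 406; c = 7; total draws C(15,4) = 1365; favorable C(8,3)*C(7,1) = 392; P = 56/195; answer 56/195

56/195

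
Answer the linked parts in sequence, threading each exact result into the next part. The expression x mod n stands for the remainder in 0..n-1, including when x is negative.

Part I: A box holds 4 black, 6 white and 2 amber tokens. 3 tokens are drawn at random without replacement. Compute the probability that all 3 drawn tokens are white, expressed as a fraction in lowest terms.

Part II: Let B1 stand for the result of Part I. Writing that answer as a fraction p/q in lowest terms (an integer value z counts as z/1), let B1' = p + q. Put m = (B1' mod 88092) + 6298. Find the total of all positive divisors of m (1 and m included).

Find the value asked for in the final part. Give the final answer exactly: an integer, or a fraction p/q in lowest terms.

11376

Part I: total draws C(12,3) = 220; favorable C(6,3) = 20; P = 1/11; answer 1/11
Part II: B1 = 1/11; threaded value p + q = 12; m = 6310; 6310 = 2 * 5 * 631; sigma = (1 + 2) * (1 + 5) * (1 + 631) = 3 * 6 * 632 = 11376; answer 11376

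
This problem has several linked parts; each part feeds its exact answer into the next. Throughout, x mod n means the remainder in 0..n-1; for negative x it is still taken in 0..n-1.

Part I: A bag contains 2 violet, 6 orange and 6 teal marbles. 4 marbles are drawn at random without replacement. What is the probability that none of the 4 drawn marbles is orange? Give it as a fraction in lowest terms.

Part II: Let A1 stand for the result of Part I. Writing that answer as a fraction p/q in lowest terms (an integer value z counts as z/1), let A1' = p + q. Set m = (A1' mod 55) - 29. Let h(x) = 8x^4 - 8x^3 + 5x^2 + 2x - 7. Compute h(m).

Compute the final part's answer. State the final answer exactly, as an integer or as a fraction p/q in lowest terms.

Part I: total draws C(14,4) = 1001; favorable C(8,4) = 70; P = 10/143; answer 10/143
Part II: A1 = 10/143; threaded value p + q = 153; m = 14; 8*(14)^4 - 8*(14)^3 + 5*(14)^2 + 2*(14)^1 - 7 = (307328) + (-21952) + (980) + (28) + (-7) = 286377; answer 286377

286377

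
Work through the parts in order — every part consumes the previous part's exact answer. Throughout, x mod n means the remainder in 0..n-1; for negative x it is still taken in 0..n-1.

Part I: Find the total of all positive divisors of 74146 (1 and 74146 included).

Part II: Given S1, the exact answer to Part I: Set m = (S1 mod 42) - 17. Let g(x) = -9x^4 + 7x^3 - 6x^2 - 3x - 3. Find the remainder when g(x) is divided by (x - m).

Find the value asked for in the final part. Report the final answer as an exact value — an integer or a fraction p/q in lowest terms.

-242726

Part I: 74146 = 2 * 131 * 283; sigma = (1 + 2) * (1 + 131) * (1 + 283) = 3 * 132 * 284 = 112464; answer 112464
Part II: S1 = 112464; m = 13; remainder = value at the root: -9*(13)^4 + 7*(13)^3 - 6*(13)^2 - 3*(13)^1 - 3 = (-257049) + (15379) + (-1014) + (-39) + (-3) = -242726; answer -242726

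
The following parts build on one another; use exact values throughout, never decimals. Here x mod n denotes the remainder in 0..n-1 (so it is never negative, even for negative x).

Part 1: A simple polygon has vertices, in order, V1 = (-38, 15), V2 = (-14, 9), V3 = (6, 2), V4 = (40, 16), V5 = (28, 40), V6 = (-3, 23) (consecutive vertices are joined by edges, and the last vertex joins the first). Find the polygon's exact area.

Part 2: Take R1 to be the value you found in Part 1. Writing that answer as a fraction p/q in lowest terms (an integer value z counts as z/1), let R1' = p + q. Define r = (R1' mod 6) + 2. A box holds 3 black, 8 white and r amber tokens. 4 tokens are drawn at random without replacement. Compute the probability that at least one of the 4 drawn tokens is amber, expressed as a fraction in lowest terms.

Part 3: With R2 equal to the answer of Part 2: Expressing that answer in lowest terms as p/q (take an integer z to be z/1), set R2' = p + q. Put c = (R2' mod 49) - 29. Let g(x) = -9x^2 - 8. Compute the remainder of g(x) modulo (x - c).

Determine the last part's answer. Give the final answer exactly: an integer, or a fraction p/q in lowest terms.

Part 1: cross terms: (-38*9 - -14*15)=-132, (-14*2 - 6*9)=-82, (6*16 - 40*2)=16, (40*40 - 28*16)=1152, (28*23 - -3*40)=764, (-3*15 - -38*23)=829; twice the area = |2547| = 2547; area = 2547/2; answer 2547/2
Part 2: R1 = 2547/2; threaded value p + q = 2549; r = 7; total draws C(18,4) = 3060; complement C(11,4) = 330; favorable 3060 - 330 = 2730; P = 91/102; answer 91/102
Part 3: R2 = 91/102; threaded value p + q = 193; c = 17; remainder = value at the root: -9*(17)^2 - 8 = (-2601) + (-8) = -2609; answer -2609

-2609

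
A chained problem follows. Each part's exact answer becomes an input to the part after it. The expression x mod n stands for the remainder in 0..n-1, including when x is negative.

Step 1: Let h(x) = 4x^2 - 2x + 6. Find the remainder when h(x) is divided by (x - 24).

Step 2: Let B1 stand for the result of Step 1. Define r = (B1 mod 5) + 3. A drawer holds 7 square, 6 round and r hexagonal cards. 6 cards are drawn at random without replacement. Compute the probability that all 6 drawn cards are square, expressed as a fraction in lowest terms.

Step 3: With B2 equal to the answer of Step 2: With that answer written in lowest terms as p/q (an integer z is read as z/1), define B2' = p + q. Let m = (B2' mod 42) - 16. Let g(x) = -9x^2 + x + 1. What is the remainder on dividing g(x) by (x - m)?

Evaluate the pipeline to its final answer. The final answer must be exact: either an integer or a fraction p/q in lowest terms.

-737

Step 1: remainder = value at the root: 4*(24)^2 - 2*(24)^1 + 6 = (2304) + (-48) + (6) = 2262; answer 2262
Step 2: B1 = 2262; r = 5; total draws C(18,6) = 18564; favorable C(7,6) = 7; P = 1/2652; answer 1/2652
Step 3: B2 = 1/2652; threaded value p + q = 2653; m = -9; remainder = value at the root: -9*(-9)^2 + 1*(-9)^1 + 1 = (-729) + (-9) + (1) = -737; answer -737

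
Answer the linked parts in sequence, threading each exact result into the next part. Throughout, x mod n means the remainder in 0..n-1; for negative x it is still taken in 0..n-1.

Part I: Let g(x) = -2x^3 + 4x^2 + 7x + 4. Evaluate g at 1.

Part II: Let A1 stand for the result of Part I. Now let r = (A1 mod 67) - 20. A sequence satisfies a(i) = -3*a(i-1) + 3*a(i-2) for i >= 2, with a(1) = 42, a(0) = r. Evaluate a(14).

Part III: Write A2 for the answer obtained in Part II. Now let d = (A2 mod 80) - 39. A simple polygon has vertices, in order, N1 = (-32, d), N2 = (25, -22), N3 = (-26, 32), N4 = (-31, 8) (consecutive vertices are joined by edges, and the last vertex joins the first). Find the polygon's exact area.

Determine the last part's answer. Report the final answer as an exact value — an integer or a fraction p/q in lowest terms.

Part I: -2*(1)^3 + 4*(1)^2 + 7*(1)^1 + 4 = (-2) + (4) + (7) + (4) = 13; answer 13
Part II: A1 = 13; r = -7; a(2) = -3*(42) + 3*(-7) = -147; iterating: a(2)=-147, a(3)=567, a(4)=-2142, a(5)=8127, a(6)=-30807, a(7)=116802, a(8)=-442827, a(9)=1678887, a(10)=-6365142, a(11)=24132087, a(12)=-91491687, a(13)=346871322, a(14)=-1315089027; answer -1315089027
Part III: A2 = -1315089027; d = -26; cross terms: (-32*-22 - 25*-26)=1354, (25*32 - -26*-22)=228, (-26*8 - -31*32)=784, (-31*-26 - -32*8)=1062; twice the area = |3428| = 3428; area = 1714; answer 1714

1714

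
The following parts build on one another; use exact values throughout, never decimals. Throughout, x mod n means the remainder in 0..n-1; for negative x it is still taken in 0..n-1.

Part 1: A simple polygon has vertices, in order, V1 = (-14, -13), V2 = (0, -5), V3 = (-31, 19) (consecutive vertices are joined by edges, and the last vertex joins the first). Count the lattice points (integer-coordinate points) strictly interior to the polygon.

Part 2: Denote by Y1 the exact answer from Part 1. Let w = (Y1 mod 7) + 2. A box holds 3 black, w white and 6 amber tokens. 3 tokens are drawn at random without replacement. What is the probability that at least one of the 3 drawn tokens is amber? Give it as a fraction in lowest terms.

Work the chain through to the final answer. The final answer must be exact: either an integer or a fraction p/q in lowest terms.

Part 1: cross terms: (-14*-5 - 0*-13)=70, (0*19 - -31*-5)=-155, (-31*-13 - -14*19)=669; twice the area = |584| = 584; area = 292; boundary points = 2 + 1 + 1 = 4; strictly interior points = area - boundary/2 + 1 = 291; answer 291
Part 2: Y1 = 291; w = 6; total draws C(15,3) = 455; complement C(9,3) = 84; favorable 455 - 84 = 371; P = 53/65; answer 53/65

53/65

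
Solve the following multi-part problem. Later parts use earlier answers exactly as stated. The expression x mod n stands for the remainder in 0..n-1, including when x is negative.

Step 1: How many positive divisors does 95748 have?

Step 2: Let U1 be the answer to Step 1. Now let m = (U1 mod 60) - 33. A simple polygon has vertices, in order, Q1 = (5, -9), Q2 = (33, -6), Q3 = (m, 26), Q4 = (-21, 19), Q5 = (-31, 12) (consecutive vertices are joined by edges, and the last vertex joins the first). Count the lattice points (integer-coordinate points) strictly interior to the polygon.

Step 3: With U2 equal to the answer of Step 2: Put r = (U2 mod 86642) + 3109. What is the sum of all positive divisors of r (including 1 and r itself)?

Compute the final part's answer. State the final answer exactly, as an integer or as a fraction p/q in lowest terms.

5628

Step 1: 95748 = 2^2 * 3 * 79 * 101; number of divisors = (2+1) * (1+1) * (1+1) * (1+1) = 24; answer 24
Step 2: U1 = 24; m = -9; cross terms: (5*-6 - 33*-9)=267, (33*26 - -9*-6)=804, (-9*19 - -21*26)=375, (-21*12 - -31*19)=337, (-31*-9 - 5*12)=219; twice the area = |2002| = 2002; area = 1001; boundary points = 1 + 2 + 1 + 1 + 3 = 8; strictly interior points = area - boundary/2 + 1 = 998; answer 998
Step 3: U2 = 998; r = 4107; 4107 = 3 * 37^2; sigma = (1 + 3) * (1 + 37 + 1369) = 4 * 1407 = 5628; answer 5628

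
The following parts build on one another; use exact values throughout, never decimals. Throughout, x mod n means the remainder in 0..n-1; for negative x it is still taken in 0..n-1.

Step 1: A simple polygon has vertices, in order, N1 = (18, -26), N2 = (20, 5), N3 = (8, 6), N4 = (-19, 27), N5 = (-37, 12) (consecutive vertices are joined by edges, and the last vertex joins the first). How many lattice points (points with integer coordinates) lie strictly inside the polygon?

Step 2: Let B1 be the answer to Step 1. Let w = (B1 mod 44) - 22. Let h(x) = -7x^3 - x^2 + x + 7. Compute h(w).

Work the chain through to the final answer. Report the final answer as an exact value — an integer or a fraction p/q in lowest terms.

Step 1: cross terms: (18*5 - 20*-26)=610, (20*6 - 8*5)=80, (8*27 - -19*6)=330, (-19*12 - -37*27)=771, (-37*-26 - 18*12)=746; twice the area = |2537| = 2537; area = 2537/2; boundary points = 1 + 1 + 3 + 3 + 1 = 9; strictly interior points = area - boundary/2 + 1 = 1265; answer 1265
Step 2: B1 = 1265; w = 11; -7*(11)^3 - 1*(11)^2 + 1*(11)^1 + 7 = (-9317) + (-121) + (11) + (7) = -9420; answer -9420

-9420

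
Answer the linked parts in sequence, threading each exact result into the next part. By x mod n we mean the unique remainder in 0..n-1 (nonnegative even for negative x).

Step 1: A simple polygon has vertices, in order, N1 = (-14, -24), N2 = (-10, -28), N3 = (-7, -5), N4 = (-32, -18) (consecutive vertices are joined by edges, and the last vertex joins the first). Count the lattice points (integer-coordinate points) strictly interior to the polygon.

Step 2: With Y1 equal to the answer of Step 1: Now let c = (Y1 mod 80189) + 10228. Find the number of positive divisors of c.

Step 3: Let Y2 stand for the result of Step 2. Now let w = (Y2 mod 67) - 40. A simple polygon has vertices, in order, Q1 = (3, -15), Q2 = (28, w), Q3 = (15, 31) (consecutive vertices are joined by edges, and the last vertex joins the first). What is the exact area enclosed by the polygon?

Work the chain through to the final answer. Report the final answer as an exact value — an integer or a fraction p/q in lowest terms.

Step 1: cross terms: (-14*-28 - -10*-24)=152, (-10*-5 - -7*-28)=-146, (-7*-18 - -32*-5)=-34, (-32*-24 - -14*-18)=516; twice the area = |488| = 488; area = 244; boundary points = 4 + 1 + 1 + 6 = 12; strictly interior points = area - boundary/2 + 1 = 239; answer 239
Step 2: Y1 = 239; c = 10467; 10467 = 3^2 * 1163; number of divisors = (2+1) * (1+1) = 6; answer 6
Step 3: Y2 = 6; w = -34; cross terms: (3*-34 - 28*-15)=318, (28*31 - 15*-34)=1378, (15*-15 - 3*31)=-318; twice the area = |1378| = 1378; area = 689; answer 689

689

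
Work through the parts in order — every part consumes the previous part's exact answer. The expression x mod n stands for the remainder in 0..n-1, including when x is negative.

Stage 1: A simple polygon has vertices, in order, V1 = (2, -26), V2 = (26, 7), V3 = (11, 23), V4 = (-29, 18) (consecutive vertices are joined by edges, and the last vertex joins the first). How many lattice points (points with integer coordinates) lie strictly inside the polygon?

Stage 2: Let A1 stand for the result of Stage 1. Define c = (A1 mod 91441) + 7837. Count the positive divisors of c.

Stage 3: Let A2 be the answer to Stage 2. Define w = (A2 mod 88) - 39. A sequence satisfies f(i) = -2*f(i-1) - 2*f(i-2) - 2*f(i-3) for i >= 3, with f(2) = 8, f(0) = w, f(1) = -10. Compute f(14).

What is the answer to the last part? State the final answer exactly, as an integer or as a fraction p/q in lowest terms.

Stage 1: cross terms: (2*7 - 26*-26)=690, (26*23 - 11*7)=521, (11*18 - -29*23)=865, (-29*-26 - 2*18)=718; twice the area = |2794| = 2794; area = 1397; boundary points = 3 + 1 + 5 + 1 = 10; strictly interior points = area - boundary/2 + 1 = 1393; answer 1393
Stage 2: A1 = 1393; c = 9230; 9230 = 2 * 5 * 13 * 71; number of divisors = (1+1) * (1+1) * (1+1) * (1+1) = 16; answer 16
Stage 3: A2 = 16; w = -23; f(3) = -2*(8) - 2*(-10) - 2*(-23) = 50; iterating: f(3)=50, f(4)=-96, f(5)=76, f(6)=-60, f(7)=160, f(8)=-352, f(9)=504, f(10)=-624, f(11)=944, f(12)=-1648, f(13)=2656, f(14)=-3904; answer -3904

-3904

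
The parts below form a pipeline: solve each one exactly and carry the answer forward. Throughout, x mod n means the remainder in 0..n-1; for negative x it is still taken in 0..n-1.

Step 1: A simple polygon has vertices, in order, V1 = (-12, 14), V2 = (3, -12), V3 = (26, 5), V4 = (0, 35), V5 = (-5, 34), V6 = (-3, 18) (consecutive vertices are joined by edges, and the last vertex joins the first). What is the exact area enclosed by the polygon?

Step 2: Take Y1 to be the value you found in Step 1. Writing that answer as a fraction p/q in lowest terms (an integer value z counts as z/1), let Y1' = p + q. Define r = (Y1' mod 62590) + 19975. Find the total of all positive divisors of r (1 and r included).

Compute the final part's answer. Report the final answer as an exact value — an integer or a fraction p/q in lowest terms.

Step 1: cross terms: (-12*-12 - 3*14)=102, (3*5 - 26*-12)=327, (26*35 - 0*5)=910, (0*34 - -5*35)=175, (-5*18 - -3*34)=12, (-3*14 - -12*18)=174; twice the area = |1700| = 1700; area = 850; answer 850
Step 2: Y1 = 850; threaded value p + q = 851; r = 20826; 20826 = 2 * 3^2 * 13 * 89; sigma = (1 + 2) * (1 + 3 + 9) * (1 + 13) * (1 + 89) = 3 * 13 * 14 * 90 = 49140; answer 49140

49140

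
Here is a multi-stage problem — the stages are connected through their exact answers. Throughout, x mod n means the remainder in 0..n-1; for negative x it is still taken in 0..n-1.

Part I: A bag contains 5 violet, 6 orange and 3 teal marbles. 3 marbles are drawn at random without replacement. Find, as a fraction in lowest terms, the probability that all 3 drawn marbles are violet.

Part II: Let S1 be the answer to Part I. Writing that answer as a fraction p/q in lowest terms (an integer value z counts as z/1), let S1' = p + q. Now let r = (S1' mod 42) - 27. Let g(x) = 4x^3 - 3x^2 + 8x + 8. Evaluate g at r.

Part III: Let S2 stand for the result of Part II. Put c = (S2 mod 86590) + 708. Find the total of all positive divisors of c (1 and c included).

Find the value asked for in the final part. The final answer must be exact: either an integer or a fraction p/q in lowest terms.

Part I: total draws C(14,3) = 364; favorable C(5,3) = 10; P = 5/182; answer 5/182
Part II: S1 = 5/182; threaded value p + q = 187; r = -8; 4*(-8)^3 - 3*(-8)^2 + 8*(-8)^1 + 8 = (-2048) + (-192) + (-64) + (8) = -2296; answer -2296
Part III: S2 = -2296; c = 85002; 85002 = 2 * 3 * 31 * 457; sigma = (1 + 2) * (1 + 3) * (1 + 31) * (1 + 457) = 3 * 4 * 32 * 458 = 175872; answer 175872

175872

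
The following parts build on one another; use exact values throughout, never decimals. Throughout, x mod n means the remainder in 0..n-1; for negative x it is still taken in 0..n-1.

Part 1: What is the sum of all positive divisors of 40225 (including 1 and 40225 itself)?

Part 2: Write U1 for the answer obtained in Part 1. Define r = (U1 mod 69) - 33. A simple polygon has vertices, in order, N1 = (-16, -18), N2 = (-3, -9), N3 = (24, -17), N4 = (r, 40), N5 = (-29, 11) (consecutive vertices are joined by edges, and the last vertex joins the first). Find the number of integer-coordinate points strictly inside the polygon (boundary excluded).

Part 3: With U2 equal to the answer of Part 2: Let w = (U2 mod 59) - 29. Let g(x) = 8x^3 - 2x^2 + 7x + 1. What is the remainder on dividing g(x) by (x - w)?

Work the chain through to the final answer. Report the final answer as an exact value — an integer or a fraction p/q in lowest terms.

Part 1: 40225 = 5^2 * 1609; sigma = (1 + 5 + 25) * (1 + 1609) = 31 * 1610 = 49910; answer 49910
Part 2: U1 = 49910; r = -10; cross terms: (-16*-9 - -3*-18)=90, (-3*-17 - 24*-9)=267, (24*40 - -10*-17)=790, (-10*11 - -29*40)=1050, (-29*-18 - -16*11)=698; twice the area = |2895| = 2895; area = 2895/2; boundary points = 1 + 1 + 1 + 1 + 1 = 5; strictly interior points = area - boundary/2 + 1 = 1446; answer 1446
Part 3: U2 = 1446; w = 1; remainder = value at the root: 8*(1)^3 - 2*(1)^2 + 7*(1)^1 + 1 = (8) + (-2) + (7) + (1) = 14; answer 14

14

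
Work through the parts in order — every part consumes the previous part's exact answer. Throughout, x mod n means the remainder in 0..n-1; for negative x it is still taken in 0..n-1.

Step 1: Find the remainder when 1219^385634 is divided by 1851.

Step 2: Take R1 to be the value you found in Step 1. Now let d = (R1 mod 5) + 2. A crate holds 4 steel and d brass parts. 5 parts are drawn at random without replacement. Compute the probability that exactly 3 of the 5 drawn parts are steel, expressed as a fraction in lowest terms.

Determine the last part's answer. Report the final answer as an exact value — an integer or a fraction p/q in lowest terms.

Step 1: squarings mod 1851: 1219^1=1219, 1219^2=1459, 1219^4=31, 1219^8=961, 1219^16=1723, 1219^32=1576, 1219^64=1585, 1219^128=418, 1219^256=730, 1219^512=1663, 1219^1024=175, 1219^2048=1009, 1219^4096=31, 1219^8192=961, 1219^16384=1723, 1219^32768=1576, 1219^65536=1585, 1219^131072=418, 1219^262144=730; 1219^385634 = 1219^2 * 1219^32 * 1219^64 * 1219^512 * 1219^8192 * 1219^16384 * 1219^32768 * 1219^65536 * 1219^262144 = 199 (mod 1851); answer 199
Step 2: R1 = 199; d = 6; total draws C(10,5) = 252; favorable C(4,3)*C(6,2) = 60; P = 5/21; answer 5/21

5/21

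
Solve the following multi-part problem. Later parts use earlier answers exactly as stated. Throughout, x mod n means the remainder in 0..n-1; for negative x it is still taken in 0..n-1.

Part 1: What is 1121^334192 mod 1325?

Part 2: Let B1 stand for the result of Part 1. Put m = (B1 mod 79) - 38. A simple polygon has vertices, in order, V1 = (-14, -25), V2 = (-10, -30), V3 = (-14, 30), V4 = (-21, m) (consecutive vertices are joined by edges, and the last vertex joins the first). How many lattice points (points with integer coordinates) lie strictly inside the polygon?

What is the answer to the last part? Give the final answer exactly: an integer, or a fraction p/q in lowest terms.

Part 1: squarings mod 1325: 1121^1=1121, 1121^2=541, 1121^4=1181, 1121^8=861, 1121^16=646, 1121^32=1266, 1121^64=831, 1121^128=236, 1121^256=46, 1121^512=791, 1121^1024=281, 1121^2048=786, 1121^4096=346, 1121^8192=466, 1121^16384=1181, 1121^32768=861, 1121^65536=646, 1121^131072=1266, 1121^262144=831; 1121^334192 = 1121^16 * 1121^32 * 1121^64 * 1121^256 * 1121^2048 * 1121^4096 * 1121^65536 * 1121^262144 = 1141 (mod 1325); answer 1141
Part 2: B1 = 1141; m = -3; cross terms: (-14*-30 - -10*-25)=170, (-10*30 - -14*-30)=-720, (-14*-3 - -21*30)=672, (-21*-25 - -14*-3)=483; twice the area = |605| = 605; area = 605/2; boundary points = 1 + 4 + 1 + 1 = 7; strictly interior points = area - boundary/2 + 1 = 300; answer 300

300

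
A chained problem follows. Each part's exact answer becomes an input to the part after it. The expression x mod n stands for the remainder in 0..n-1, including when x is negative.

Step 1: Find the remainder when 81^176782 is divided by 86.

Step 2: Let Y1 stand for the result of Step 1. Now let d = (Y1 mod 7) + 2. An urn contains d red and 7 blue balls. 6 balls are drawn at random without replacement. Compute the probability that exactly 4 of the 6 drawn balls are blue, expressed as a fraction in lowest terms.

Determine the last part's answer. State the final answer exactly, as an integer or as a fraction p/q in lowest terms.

Step 1: squarings mod 86: 81^1=81, 81^2=25, 81^4=23, 81^8=13, 81^16=83, 81^32=9, 81^64=81, 81^128=25, 81^256=23, 81^512=13, 81^1024=83, 81^2048=9, 81^4096=81, 81^8192=25, 81^16384=23, 81^32768=13, 81^65536=83, 81^131072=9; 81^176782 = 81^2 * 81^4 * 81^8 * 81^128 * 81^512 * 81^4096 * 81^8192 * 81^32768 * 81^131072 = 23 (mod 86); answer 23
Step 2: Y1 = 23; d = 4; total draws C(11,6) = 462; favorable C(7,4)*C(4,2) = 210; P = 5/11; answer 5/11

5/11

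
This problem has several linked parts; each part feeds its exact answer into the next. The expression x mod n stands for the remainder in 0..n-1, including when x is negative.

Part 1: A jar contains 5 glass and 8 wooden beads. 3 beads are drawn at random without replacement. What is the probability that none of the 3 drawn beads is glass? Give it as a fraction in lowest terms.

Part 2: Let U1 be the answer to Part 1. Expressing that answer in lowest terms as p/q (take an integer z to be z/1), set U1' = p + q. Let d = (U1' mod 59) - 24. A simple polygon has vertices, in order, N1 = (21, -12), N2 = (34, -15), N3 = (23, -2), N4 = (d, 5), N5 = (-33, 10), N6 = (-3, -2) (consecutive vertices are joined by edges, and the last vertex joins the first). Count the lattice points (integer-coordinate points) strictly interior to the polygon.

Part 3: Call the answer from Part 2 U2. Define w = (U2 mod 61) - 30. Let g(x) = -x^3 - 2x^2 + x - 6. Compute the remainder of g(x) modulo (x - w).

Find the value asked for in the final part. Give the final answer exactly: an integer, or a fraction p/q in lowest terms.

-20

Part 1: total draws C(13,3) = 286; favorable C(8,3) = 56; P = 28/143; answer 28/143
Part 2: U1 = 28/143; threaded value p + q = 171; d = 29; cross terms: (21*-15 - 34*-12)=93, (34*-2 - 23*-15)=277, (23*5 - 29*-2)=173, (29*10 - -33*5)=455, (-33*-2 - -3*10)=96, (-3*-12 - 21*-2)=78; twice the area = |1172| = 1172; area = 586; boundary points = 1 + 1 + 1 + 1 + 6 + 2 = 12; strictly interior points = area - boundary/2 + 1 = 581; answer 581
Part 3: U2 = 581; w = 2; remainder = value at the root: -1*(2)^3 - 2*(2)^2 + 1*(2)^1 - 6 = (-8) + (-8) + (2) + (-6) = -20; answer -20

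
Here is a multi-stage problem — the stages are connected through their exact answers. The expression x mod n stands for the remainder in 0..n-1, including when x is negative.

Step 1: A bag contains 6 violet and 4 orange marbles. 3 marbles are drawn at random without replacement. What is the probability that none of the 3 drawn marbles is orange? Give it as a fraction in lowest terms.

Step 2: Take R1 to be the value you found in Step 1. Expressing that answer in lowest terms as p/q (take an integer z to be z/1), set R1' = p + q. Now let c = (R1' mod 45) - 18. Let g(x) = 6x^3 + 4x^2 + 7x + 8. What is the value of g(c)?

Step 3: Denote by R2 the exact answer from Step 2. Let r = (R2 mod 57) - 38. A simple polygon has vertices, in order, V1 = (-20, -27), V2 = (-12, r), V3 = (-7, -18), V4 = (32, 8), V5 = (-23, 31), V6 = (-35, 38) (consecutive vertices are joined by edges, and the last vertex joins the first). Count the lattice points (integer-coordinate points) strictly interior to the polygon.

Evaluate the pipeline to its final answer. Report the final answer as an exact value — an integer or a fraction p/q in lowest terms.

1922

Step 1: total draws C(10,3) = 120; favorable C(6,3) = 20; P = 1/6; answer 1/6
Step 2: R1 = 1/6; threaded value p + q = 7; c = -11; 6*(-11)^3 + 4*(-11)^2 + 7*(-11)^1 + 8 = (-7986) + (484) + (-77) + (8) = -7571; answer -7571
Step 3: R2 = -7571; r = -28; cross terms: (-20*-28 - -12*-27)=236, (-12*-18 - -7*-28)=20, (-7*8 - 32*-18)=520, (32*31 - -23*8)=1176, (-23*38 - -35*31)=211, (-35*-27 - -20*38)=1705; twice the area = |3868| = 3868; area = 1934; boundary points = 1 + 5 + 13 + 1 + 1 + 5 = 26; strictly interior points = area - boundary/2 + 1 = 1922; answer 1922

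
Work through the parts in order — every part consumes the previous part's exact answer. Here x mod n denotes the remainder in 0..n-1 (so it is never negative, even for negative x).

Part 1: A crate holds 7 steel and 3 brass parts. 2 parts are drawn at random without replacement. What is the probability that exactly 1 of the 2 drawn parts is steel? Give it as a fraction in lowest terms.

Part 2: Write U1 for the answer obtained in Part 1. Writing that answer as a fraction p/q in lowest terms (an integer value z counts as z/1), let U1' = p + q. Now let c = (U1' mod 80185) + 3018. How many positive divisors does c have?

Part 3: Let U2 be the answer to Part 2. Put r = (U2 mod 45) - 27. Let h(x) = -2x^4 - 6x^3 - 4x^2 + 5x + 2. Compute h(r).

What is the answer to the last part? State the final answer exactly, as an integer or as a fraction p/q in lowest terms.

Part 1: total draws C(10,2) = 45; favorable C(7,1)*C(3,1) = 21; P = 7/15; answer 7/15
Part 2: U1 = 7/15; threaded value p + q = 22; c = 3040; 3040 = 2^5 * 5 * 19; number of divisors = (5+1) * (1+1) * (1+1) = 24; answer 24
Part 3: U2 = 24; r = -3; -2*(-3)^4 - 6*(-3)^3 - 4*(-3)^2 + 5*(-3)^1 + 2 = (-162) + (162) + (-36) + (-15) + (2) = -49; answer -49

-49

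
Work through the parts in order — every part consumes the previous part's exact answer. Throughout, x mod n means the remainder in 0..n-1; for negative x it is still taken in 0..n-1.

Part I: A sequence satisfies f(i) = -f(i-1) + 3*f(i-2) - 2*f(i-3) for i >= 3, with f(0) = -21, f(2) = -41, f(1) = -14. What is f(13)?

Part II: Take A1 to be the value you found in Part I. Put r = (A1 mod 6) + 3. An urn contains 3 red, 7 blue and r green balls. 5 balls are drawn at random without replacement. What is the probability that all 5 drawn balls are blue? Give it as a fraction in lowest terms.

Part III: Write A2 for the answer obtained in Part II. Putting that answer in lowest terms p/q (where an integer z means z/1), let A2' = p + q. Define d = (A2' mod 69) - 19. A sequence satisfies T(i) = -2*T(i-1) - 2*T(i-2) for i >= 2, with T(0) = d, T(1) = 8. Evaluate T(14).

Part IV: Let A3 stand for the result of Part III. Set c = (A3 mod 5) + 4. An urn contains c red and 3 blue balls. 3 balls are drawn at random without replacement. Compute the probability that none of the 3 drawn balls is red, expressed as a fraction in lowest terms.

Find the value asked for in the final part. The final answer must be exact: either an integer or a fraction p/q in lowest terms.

Part I: f(3) = -1*(-41) + 3*(-14) - 2*(-21) = 41; iterating: f(3)=41, f(4)=-136, f(5)=341, f(6)=-831, f(7)=2126, f(8)=-5301, f(9)=13341, f(10)=-33496, f(11)=84121, f(12)=-211291, f(13)=530646; answer 530646
Part II: A1 = 530646; r = 3; total draws C(13,5) = 1287; favorable C(7,5) = 21; P = 7/429; answer 7/429
Part III: A2 = 7/429; threaded value p + q = 436; d = 3; T(2) = -2*(8) - 2*(3) = -22; iterating: T(2)=-22, T(3)=28, T(4)=-12, T(5)=-32, T(6)=88, T(7)=-112, T(8)=48, T(9)=128, T(10)=-352, T(11)=448, T(12)=-192, T(13)=-512, T(14)=1408; answer 1408
Part IV: A3 = 1408; c = 7; total draws C(10,3) = 120; favorable C(3,3) = 1; P = 1/120; answer 1/120

1/120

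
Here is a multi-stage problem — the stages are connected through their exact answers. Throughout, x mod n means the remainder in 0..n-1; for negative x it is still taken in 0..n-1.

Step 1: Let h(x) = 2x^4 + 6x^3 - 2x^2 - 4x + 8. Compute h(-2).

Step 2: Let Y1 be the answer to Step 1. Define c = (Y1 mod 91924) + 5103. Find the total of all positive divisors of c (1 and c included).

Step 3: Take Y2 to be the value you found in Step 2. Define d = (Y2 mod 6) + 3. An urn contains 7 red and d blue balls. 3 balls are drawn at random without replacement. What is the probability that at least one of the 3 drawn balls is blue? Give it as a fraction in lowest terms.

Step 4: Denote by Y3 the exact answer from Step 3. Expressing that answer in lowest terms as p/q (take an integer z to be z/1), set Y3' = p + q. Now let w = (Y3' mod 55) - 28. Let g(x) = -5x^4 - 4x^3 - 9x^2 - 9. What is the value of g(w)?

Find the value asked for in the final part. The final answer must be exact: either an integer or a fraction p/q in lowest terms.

-153123

Step 1: 2*(-2)^4 + 6*(-2)^3 - 2*(-2)^2 - 4*(-2)^1 + 8 = (32) + (-48) + (-8) + (8) + (8) = -8; answer -8
Step 2: Y1 = -8; c = 97019; 97019 = 13 * 17 * 439; sigma = (1 + 13) * (1 + 17) * (1 + 439) = 14 * 18 * 440 = 110880; answer 110880
Step 3: Y2 = 110880; d = 3; total draws C(10,3) = 120; complement C(7,3) = 35; favorable 120 - 35 = 85; P = 17/24; answer 17/24
Step 4: Y3 = 17/24; threaded value p + q = 41; w = 13; -5*(13)^4 - 4*(13)^3 - 9*(13)^2 - 9 = (-142805) + (-8788) + (-1521) + (-9) = -153123; answer -153123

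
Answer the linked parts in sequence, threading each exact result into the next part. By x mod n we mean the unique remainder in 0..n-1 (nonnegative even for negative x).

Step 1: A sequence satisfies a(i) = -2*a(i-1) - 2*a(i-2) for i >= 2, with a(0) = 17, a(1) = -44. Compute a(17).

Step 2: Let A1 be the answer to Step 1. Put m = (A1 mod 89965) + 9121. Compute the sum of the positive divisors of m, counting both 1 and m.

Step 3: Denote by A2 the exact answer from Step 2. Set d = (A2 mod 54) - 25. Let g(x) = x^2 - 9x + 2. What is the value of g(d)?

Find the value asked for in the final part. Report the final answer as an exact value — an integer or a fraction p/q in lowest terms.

Step 1: a(2) = -2*(-44) - 2*(17) = 54; iterating: a(2)=54, a(3)=-20, a(4)=-68, a(5)=176, a(6)=-216, a(7)=80, a(8)=272, a(9)=-704, a(10)=864, a(11)=-320, a(12)=-1088, a(13)=2816, a(14)=-3456, a(15)=1280, a(16)=4352, a(17)=-11264; answer -11264
Step 2: A1 = -11264; m = 87822; 87822 = 2 * 3^2 * 7 * 17 * 41; sigma = (1 + 2) * (1 + 3 + 9) * (1 + 7) * (1 + 17) * (1 + 41) = 3 * 13 * 8 * 18 * 42 = 235872; answer 235872
Step 3: A2 = 235872; d = -25; 1*(-25)^2 - 9*(-25)^1 + 2 = (625) + (225) + (2) = 852; answer 852

852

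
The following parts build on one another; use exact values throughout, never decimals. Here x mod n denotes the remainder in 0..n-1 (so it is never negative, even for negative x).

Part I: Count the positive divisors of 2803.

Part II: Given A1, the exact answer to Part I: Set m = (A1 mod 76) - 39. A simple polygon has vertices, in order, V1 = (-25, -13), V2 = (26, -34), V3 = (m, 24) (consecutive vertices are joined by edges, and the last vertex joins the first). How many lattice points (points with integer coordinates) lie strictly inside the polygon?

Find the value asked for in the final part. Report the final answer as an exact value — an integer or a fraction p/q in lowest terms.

Part I: 2803 is prime, so its only divisors are 1 and 2803; count = 2; answer 2
Part II: A1 = 2; m = -37; cross terms: (-25*-34 - 26*-13)=1188, (26*24 - -37*-34)=-634, (-37*-13 - -25*24)=1081; twice the area = |1635| = 1635; area = 1635/2; boundary points = 3 + 1 + 1 = 5; strictly interior points = area - boundary/2 + 1 = 816; answer 816

816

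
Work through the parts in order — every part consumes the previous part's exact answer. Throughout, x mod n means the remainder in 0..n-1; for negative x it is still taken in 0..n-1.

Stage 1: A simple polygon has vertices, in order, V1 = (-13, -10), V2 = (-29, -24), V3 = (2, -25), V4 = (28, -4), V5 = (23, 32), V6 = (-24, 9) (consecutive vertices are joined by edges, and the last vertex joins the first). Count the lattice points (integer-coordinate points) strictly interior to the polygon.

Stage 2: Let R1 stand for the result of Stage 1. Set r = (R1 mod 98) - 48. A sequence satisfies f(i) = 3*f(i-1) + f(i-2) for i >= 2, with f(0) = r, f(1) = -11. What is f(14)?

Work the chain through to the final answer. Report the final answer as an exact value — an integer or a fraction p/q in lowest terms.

Stage 1: cross terms: (-13*-24 - -29*-10)=22, (-29*-25 - 2*-24)=773, (2*-4 - 28*-25)=692, (28*32 - 23*-4)=988, (23*9 - -24*32)=975, (-24*-10 - -13*9)=357; twice the area = |3807| = 3807; area = 3807/2; boundary points = 2 + 1 + 1 + 1 + 1 + 1 = 7; strictly interior points = area - boundary/2 + 1 = 1901; answer 1901
Stage 2: R1 = 1901; r = -9; f(2) = 3*(-11) + 1*(-9) = -42; iterating: f(2)=-42, f(3)=-137, f(4)=-453, f(5)=-1496, f(6)=-4941, f(7)=-16319, f(8)=-53898, f(9)=-178013, f(10)=-587937, f(11)=-1941824, f(12)=-6413409, f(13)=-21182051, f(14)=-69959562; answer -69959562

-69959562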